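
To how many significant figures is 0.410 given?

3

0.410: leading zeros are not significant; trailing zeros after a decimal point are significant.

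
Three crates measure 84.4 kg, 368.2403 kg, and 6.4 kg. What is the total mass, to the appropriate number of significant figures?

84.4 kg + 368.2403 kg + 6.4 kg = 459.0403 kg.
Addition/subtraction keeps the fewest decimal places: 84.4 → 1 decimal place, 368.2403 → 4 decimal places, 6.4 → 1 decimal place; limit is 1.
Rounded to 1 decimal place: 4.590 × 10² kg.

4.590 × 10² kg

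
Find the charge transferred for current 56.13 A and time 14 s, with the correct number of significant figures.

charge transferred = 56.13 A × 14 s = 785.82 C.
56.13 has 4 significant figures; 14 has 2.
Division/multiplication keeps the fewest: 2 significant figures.
Rounded: 7.9 × 10² C.

7.9 × 10² C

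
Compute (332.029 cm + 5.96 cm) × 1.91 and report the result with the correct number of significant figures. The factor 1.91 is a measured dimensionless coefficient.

6.46 × 10^2 cm

332.029 cm + 5.96 cm = 337.989 cm; the sum is limited to 2 decimal places (5 s.f.).
Carrying full precision, 337.989 × 1.91 = 645.55899 cm; 1.91 has 3 s.f., so the result keeps min(5, 3) = 3 s.f.
Rounded to 3 significant figures: 6.46 × 10^2 cm.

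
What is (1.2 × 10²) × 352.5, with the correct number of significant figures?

(1.2 × 10²) × 352.5 = 42300
Multiplication/division keeps the fewest significant figures: 1.2 × 10² → 2 s.f., 352.5 → 4 s.f.; limit is 2.
Rounded to 2 significant figures: 4.2 × 10⁴.

4.2 × 10⁴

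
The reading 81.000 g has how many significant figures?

81.000: trailing zeros after a decimal point are significant.

5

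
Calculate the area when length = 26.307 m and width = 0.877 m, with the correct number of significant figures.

23.1 m²

area = 26.307 m × 0.877 m = 23.071239 m².
26.307 has 5 significant figures; 0.877 has 3.
Division/multiplication keeps the fewest: 3 significant figures.
Rounded: 23.1 m².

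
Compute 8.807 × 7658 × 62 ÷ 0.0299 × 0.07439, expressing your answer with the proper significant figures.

1.0 × 10^7

8.807 × 7658 × 62 ÷ 0.0299 × 0.07439 = 10403474.769…
Multiplication/division keeps the fewest significant figures: 8.807 → 4 s.f., 7658 → 4 s.f., 62 → 2 s.f., 0.0299 → 3 s.f., 0.07439 → 4 s.f.; limit is 2.
Rounded to 2 significant figures: 1.0 × 10^7.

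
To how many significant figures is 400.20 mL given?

400.20: trailing zeros after a decimal point are significant; zeros between nonzero digits are significant.

5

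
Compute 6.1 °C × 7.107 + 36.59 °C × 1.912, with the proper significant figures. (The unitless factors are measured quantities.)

113 °C

6.1 × 7.107 = 43.3527 → 43 °C (2 s.f., last digit at the 10^0 place).
36.59 × 1.912 = 69.96008 → 69.96 °C (4 s.f., last digit at the 10^-2 place).
Sum: 113.31278 °C; keep the coarser place, 10^0.
Result: 113 °C.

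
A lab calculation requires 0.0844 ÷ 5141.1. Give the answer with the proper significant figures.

0.0844 ÷ 5141.1 = 0.0000164167201572…
Multiplication/division keeps the fewest significant figures: 0.0844 → 3 s.f., 5141.1 → 5 s.f.; limit is 3.
Rounded to 3 significant figures: 1.64 × 10⁻⁵.

1.64 × 10⁻⁵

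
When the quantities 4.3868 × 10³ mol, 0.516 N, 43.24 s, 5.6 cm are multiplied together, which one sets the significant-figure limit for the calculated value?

5.6 cm

4.3868 × 10³ mol → 5 s.f.; 0.516 N → 3 s.f.; 43.24 s → 4 s.f.; 5.6 cm → 2 s.f.
The fewest is 2 significant figures, from 5.6 cm.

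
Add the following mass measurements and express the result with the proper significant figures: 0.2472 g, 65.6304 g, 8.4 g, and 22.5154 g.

96.8 g

0.2472 g + 65.6304 g + 8.4 g + 22.5154 g = 96.7930 g.
Addition/subtraction keeps the fewest decimal places: 0.2472 → 4 decimal places, 65.6304 → 4 decimal places, 8.4 → 1 decimal place, 22.5154 → 4 decimal places; limit is 1.
Rounded to 1 decimal place: 96.8 g.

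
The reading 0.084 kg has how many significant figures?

2

0.084: leading zeros are not significant.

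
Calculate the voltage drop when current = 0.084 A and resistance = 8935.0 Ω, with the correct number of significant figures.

7.5 × 10^2 V

voltage drop = 0.084 A × 8935.0 Ω = 750.54 V.
0.084 has 2 significant figures; 8935.0 has 5.
Division/multiplication keeps the fewest: 2 significant figures.
Rounded: 7.5 × 10^2 V.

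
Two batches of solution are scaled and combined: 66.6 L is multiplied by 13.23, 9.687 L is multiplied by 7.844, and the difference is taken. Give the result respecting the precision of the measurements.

66.6 × 13.23 = 881.118 → 8.81 × 10² L (3 s.f., last digit at the 10^0 place).
9.687 × 7.844 = 75.984828 → 75.98 L (4 s.f., last digit at the 10^-2 place).
Difference: 805.133172 L; keep the coarser place, 10^0.
Result: 805 L.

805 L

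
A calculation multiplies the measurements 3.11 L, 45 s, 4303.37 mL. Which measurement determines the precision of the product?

45 s

3.11 L → 3 s.f.; 45 s → 2 s.f.; 4303.37 mL → 6 s.f.
The fewest is 2 significant figures, from 45 s.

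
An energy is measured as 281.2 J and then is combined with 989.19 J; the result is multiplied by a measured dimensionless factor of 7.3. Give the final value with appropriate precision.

9.3 × 10^3 J

281.2 J + 989.19 J = 1270.39 J; the sum is limited to 1 decimal place (5 s.f.).
Carrying full precision, 1270.39 × 7.3 = 9273.847 J; 7.3 has 2 s.f., so the result keeps min(5, 2) = 2 s.f.
Rounded to 2 significant figures: 9.3 × 10^3 J.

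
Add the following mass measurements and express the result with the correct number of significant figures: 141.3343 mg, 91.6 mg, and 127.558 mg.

360.5 mg

141.3343 mg + 91.6 mg + 127.558 mg = 360.4923 mg.
Addition/subtraction keeps the fewest decimal places: 141.3343 → 4 decimal places, 91.6 → 1 decimal place, 127.558 → 3 decimal places; limit is 1.
Rounded to 1 decimal place: 360.5 mg.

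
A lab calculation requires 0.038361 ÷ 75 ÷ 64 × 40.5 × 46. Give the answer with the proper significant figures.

0.015

0.038361 ÷ 75 ÷ 64 × 40.5 × 46 = 0.014888863125
Multiplication/division keeps the fewest significant figures: 0.038361 → 5 s.f., 75 → 2 s.f., 64 → 2 s.f., 40.5 → 3 s.f., 46 → 2 s.f.; limit is 2.
Rounded to 2 significant figures: 0.015.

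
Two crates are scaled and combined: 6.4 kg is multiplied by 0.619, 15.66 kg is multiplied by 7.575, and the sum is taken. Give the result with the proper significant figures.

6.4 × 0.619 = 3.9616 → 4.0 kg (2 s.f., last digit at the 10^-1 place).
15.66 × 7.575 = 118.6245 → 118.6 kg (4 s.f., last digit at the 10^-1 place).
Sum: 122.5861 kg; keep the coarser place, 10^-1.
Result: 122.6 kg.

122.6 kg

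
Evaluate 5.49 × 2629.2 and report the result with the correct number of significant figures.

5.49 × 2629.2 = 14434.308
Multiplication/division keeps the fewest significant figures: 5.49 → 3 s.f., 2629.2 → 5 s.f.; limit is 3.
Rounded to 3 significant figures: 1.44 × 10^4.

1.44 × 10^4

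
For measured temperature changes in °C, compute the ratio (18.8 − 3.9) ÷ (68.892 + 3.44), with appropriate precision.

0.206

18.8 − 3.9 = 14.9, limited to 1 d.p. → 3 s.f.; 68.892 + 3.44 = 72.332, limited to 2 d.p. → 4 s.f.
Carrying full precision, 14.9 ÷ 72.332 = 0.205994580545…; keep min(3, 4) = 3 s.f.
Rounded to 3 significant figures: 0.206.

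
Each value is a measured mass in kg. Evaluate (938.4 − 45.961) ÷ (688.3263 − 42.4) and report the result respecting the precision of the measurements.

938.4 − 45.961 = 892.439, limited to 1 d.p. → 4 s.f.; 688.3263 − 42.4 = 645.9263, limited to 1 d.p. → 4 s.f.
Carrying full precision, 892.439 ÷ 645.9263 = 1.3816421471…; keep min(4, 4) = 4 s.f.
Rounded to 4 significant figures: 1.382.

1.382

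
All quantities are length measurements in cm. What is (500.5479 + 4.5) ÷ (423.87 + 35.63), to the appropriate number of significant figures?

1.099

500.5479 + 4.5 = 505.0479, limited to 1 d.p. → 4 s.f.; 423.87 + 35.63 = 459.50, limited to 2 d.p. → 5 s.f.
Carrying full precision, 505.0479 ÷ 459.50 = 1.09912491839…; keep min(4, 5) = 4 s.f.
Rounded to 4 significant figures: 1.099.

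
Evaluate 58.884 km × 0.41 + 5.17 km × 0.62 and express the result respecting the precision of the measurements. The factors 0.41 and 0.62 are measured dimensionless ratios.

27 km

58.884 × 0.41 = 24.14244 → 24 km (2 s.f., last digit at the 10^0 place).
5.17 × 0.62 = 3.2054 → 3.2 km (2 s.f., last digit at the 10^-1 place).
Sum: 27.34784 km; keep the coarser place, 10^0.
Result: 27 km.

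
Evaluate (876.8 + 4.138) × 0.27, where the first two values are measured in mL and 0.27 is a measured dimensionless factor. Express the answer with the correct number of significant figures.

2.4 × 10² mL

876.8 mL + 4.138 mL = 880.938 mL; the sum is limited to 1 decimal place (4 s.f.).
Carrying full precision, 880.938 × 0.27 = 237.85326 mL; 0.27 has 2 s.f., so the result keeps min(4, 2) = 2 s.f.
Rounded to 2 significant figures: 2.4 × 10² mL.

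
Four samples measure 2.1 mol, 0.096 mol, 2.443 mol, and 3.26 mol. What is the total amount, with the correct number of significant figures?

2.1 mol + 0.096 mol + 2.443 mol + 3.26 mol = 7.899 mol.
Addition/subtraction keeps the fewest decimal places: 2.1 → 1 decimal place, 0.096 → 3 decimal places, 2.443 → 3 decimal places, 3.26 → 2 decimal places; limit is 1.
Rounded to 1 decimal place: 7.9 mol.

7.9 mol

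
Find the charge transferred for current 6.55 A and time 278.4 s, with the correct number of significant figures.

1.82 × 10^3 C

charge transferred = 6.55 A × 278.4 s = 1823.52 C.
6.55 has 3 significant figures; 278.4 has 4.
Division/multiplication keeps the fewest: 3 significant figures.
Rounded: 1.82 × 10^3 C.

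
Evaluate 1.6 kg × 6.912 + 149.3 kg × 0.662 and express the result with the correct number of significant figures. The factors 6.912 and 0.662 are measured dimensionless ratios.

1.6 × 6.912 = 11.0592 → 11 kg (2 s.f., last digit at the 10^0 place).
149.3 × 0.662 = 98.8366 → 98.8 kg (3 s.f., last digit at the 10^-1 place).
Sum: 109.8958 kg; keep the coarser place, 10^0.
Result: 110. kg.

110. kg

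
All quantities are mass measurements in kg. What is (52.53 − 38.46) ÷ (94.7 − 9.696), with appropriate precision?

52.53 − 38.46 = 14.07, limited to 2 d.p. → 4 s.f.; 94.7 − 9.696 = 85.004, limited to 1 d.p. → 3 s.f.
Carrying full precision, 14.07 ÷ 85.004 = 0.165521622512…; keep min(4, 3) = 3 s.f.
Rounded to 3 significant figures: 0.166.

0.166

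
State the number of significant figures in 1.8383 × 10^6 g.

5

1.8383 × 10^6: in scientific notation every digit of the coefficient is significant.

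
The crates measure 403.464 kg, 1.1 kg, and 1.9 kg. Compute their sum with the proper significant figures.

4.065 × 10^2 kg

403.464 kg + 1.1 kg + 1.9 kg = 406.464 kg.
Addition/subtraction keeps the fewest decimal places: 403.464 → 3 decimal places, 1.1 → 1 decimal place, 1.9 → 1 decimal place; limit is 1.
Rounded to 1 decimal place: 4.065 × 10^2 kg.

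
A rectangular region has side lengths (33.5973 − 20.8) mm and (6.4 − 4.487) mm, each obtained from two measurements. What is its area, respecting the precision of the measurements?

33.5973 − 20.8 = 12.7973, limited to 1 d.p. → 3 s.f.; 6.4 − 4.487 = 1.913, limited to 1 d.p. → 2 s.f.
Carrying full precision, 12.7973 × 1.913 = 24.4812349; keep min(3, 2) = 2 s.f.
Rounded to 2 significant figures: 24 mm².

24 mm²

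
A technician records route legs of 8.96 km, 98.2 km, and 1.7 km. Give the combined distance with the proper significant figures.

8.96 km + 98.2 km + 1.7 km = 108.86 km.
Addition/subtraction keeps the fewest decimal places: 8.96 → 2 decimal places, 98.2 → 1 decimal place, 1.7 → 1 decimal place; limit is 1.
Rounded to 1 decimal place: 108.9 km.

108.9 km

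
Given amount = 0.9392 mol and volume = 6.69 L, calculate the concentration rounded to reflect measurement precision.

concentration = 0.9392 mol ÷ 6.69 L = 0.140388639761… mol/L.
0.9392 has 4 significant figures; 6.69 has 3.
Division/multiplication keeps the fewest: 3 significant figures.
Rounded: 0.140 mol/L.

0.140 mol/L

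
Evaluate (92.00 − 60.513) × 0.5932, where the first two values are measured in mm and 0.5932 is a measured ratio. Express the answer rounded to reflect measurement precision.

18.68 mm

92.00 mm − 60.513 mm = 31.487 mm; the difference is limited to 2 decimal places (4 s.f.).
Carrying full precision, 31.487 × 0.5932 = 18.6780884 mm; 0.5932 has 4 s.f., so the result keeps min(4, 4) = 4 s.f.
Rounded to 4 significant figures: 18.68 mm.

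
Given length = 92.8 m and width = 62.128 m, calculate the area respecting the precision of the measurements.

area = 92.8 m × 62.128 m = 5765.4784 m².
92.8 has 3 significant figures; 62.128 has 5.
Division/multiplication keeps the fewest: 3 significant figures.
Rounded: 5.77 × 10³ m².

5.77 × 10³ m²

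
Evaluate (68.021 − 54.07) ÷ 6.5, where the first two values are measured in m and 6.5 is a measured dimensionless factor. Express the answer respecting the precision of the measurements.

68.021 m − 54.07 m = 13.951 m; the difference is limited to 2 decimal places (4 s.f.).
Carrying full precision, 13.951 ÷ 6.5 = 2.14630769231… m; 6.5 has 2 s.f., so the result keeps min(4, 2) = 2 s.f.
Rounded to 2 significant figures: 2.1 m.

2.1 m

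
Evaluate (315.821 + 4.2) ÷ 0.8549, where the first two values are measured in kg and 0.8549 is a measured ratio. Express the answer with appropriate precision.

315.821 kg + 4.2 kg = 320.021 kg; the sum is limited to 1 decimal place (4 s.f.).
Carrying full precision, 320.021 ÷ 0.8549 = 374.337349398… kg; 0.8549 has 4 s.f., so the result keeps min(4, 4) = 4 s.f.
Rounded to 4 significant figures: 374.3 kg.

374.3 kg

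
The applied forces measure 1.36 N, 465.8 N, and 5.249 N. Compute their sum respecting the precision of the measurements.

472.4 N

1.36 N + 465.8 N + 5.249 N = 472.409 N.
Addition/subtraction keeps the fewest decimal places: 1.36 → 2 decimal places, 465.8 → 1 decimal place, 5.249 → 3 decimal places; limit is 1.
Rounded to 1 decimal place: 472.4 N.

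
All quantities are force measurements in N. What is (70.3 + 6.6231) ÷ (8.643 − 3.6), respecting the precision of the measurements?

70.3 + 6.6231 = 76.9231, limited to 1 d.p. → 3 s.f.; 8.643 − 3.6 = 5.043, limited to 1 d.p. → 2 s.f.
Carrying full precision, 76.9231 ÷ 5.043 = 15.2534404125…; keep min(3, 2) = 2 s.f.
Rounded to 2 significant figures: 15.

15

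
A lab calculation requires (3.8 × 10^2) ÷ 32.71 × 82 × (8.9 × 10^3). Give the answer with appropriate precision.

8.5 × 10^6

(3.8 × 10^2) ÷ 32.71 × 82 × (8.9 × 10^3) = 8478263.52797…
Multiplication/division keeps the fewest significant figures: 3.8 × 10^2 → 2 s.f., 32.71 → 4 s.f., 82 → 2 s.f., 8.9 × 10^3 → 2 s.f.; limit is 2.
Rounded to 2 significant figures: 8.5 × 10^6.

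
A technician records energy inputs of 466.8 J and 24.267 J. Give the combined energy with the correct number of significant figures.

491.1 J

466.8 J + 24.267 J = 491.067 J.
Addition/subtraction keeps the fewest decimal places: 466.8 → 1 decimal place, 24.267 → 3 decimal places; limit is 1.
Rounded to 1 decimal place: 491.1 J.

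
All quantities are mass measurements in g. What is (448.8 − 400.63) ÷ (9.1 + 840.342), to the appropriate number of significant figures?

0.0567

448.8 − 400.63 = 48.17, limited to 1 d.p. → 3 s.f.; 9.1 + 840.342 = 849.442, limited to 1 d.p. → 4 s.f.
Carrying full precision, 48.17 ÷ 849.442 = 0.0567078152481…; keep min(3, 4) = 3 s.f.
Rounded to 3 significant figures: 0.0567.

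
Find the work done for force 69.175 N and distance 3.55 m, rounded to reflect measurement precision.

246 J

work done = 69.175 N × 3.55 m = 245.57125 J.
69.175 has 5 significant figures; 3.55 has 3.
Division/multiplication keeps the fewest: 3 significant figures.
Rounded: 246 J.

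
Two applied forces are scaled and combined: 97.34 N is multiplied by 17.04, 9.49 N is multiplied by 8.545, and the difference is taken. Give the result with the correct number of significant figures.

1.578 × 10^3 N

97.34 × 17.04 = 1658.6736 → 1659 N (4 s.f., last digit at the 10^0 place).
9.49 × 8.545 = 81.09205 → 81.1 N (3 s.f., last digit at the 10^-1 place).
Difference: 1577.58155 N; keep the coarser place, 10^0.
Result: 1.578 × 10^3 N.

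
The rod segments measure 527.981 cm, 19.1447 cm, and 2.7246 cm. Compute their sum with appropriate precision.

549.850 cm

527.981 cm + 19.1447 cm + 2.7246 cm = 549.8503 cm.
Addition/subtraction keeps the fewest decimal places: 527.981 → 3 decimal places, 19.1447 → 4 decimal places, 2.7246 → 4 decimal places; limit is 3.
Rounded to 3 decimal places: 549.850 cm.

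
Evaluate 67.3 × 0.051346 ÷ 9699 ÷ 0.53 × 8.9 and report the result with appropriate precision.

67.3 × 0.051346 ÷ 9699 ÷ 0.53 × 8.9 = 0.00598286024819…
Multiplication/division keeps the fewest significant figures: 67.3 → 3 s.f., 0.051346 → 5 s.f., 9699 → 4 s.f., 0.53 → 2 s.f., 8.9 → 2 s.f.; limit is 2.
Rounded to 2 significant figures: 0.0060.

0.0060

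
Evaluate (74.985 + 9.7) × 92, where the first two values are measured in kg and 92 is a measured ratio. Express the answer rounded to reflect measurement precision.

7.8 × 10³ kg

74.985 kg + 9.7 kg = 84.685 kg; the sum is limited to 1 decimal place (3 s.f.).
Carrying full precision, 84.685 × 92 = 7791.02 kg; 92 has 2 s.f., so the result keeps min(3, 2) = 2 s.f.
Rounded to 2 significant figures: 7.8 × 10³ kg.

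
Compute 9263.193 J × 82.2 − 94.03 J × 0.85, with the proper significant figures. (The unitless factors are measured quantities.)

7.61 × 10^5 J

9263.193 × 82.2 = 761434.4646 → 7.61 × 10^5 J (3 s.f., last digit at the 10^3 place).
94.03 × 0.85 = 79.9255 → 80. J (2 s.f., last digit at the 10^0 place).
Difference: 761354.5391 J; keep the coarser place, 10^3.
Result: 7.61 × 10^5 J.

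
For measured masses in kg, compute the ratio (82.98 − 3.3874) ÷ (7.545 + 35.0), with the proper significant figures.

82.98 − 3.3874 = 79.5926, limited to 2 d.p. → 4 s.f.; 7.545 + 35.0 = 42.545, limited to 1 d.p. → 3 s.f.
Carrying full precision, 79.5926 ÷ 42.545 = 1.87078622635…; keep min(4, 3) = 3 s.f.
Rounded to 3 significant figures: 1.87.

1.87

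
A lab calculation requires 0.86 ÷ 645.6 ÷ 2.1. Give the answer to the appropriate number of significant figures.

0.86 ÷ 645.6 ÷ 2.1 = 0.000634330559981…
Multiplication/division keeps the fewest significant figures: 0.86 → 2 s.f., 645.6 → 4 s.f., 2.1 → 2 s.f.; limit is 2.
Rounded to 2 significant figures: 6.3 × 10⁻⁴.

6.3 × 10⁻⁴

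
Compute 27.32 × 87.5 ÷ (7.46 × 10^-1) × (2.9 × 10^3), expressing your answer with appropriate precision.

27.32 × 87.5 ÷ (7.46 × 10^-1) × (2.9 × 10^3) = 9292828.41823…
Multiplication/division keeps the fewest significant figures: 27.32 → 4 s.f., 87.5 → 3 s.f., 7.46 × 10^-1 → 3 s.f., 2.9 × 10^3 → 2 s.f.; limit is 2.
Rounded to 2 significant figures: 9.3 × 10^6.

9.3 × 10^6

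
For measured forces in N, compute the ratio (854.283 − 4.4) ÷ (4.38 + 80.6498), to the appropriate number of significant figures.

854.283 − 4.4 = 849.883, limited to 1 d.p. → 4 s.f.; 4.38 + 80.6498 = 85.0298, limited to 2 d.p. → 4 s.f.
Carrying full precision, 849.883 ÷ 85.0298 = 9.99511935815…; keep min(4, 4) = 4 s.f.
Rounded to 4 significant figures: 9.995.

9.995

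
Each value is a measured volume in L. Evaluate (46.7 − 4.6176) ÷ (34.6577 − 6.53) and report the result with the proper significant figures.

1.50

46.7 − 4.6176 = 42.0824, limited to 1 d.p. → 3 s.f.; 34.6577 − 6.53 = 28.1277, limited to 2 d.p. → 4 s.f.
Carrying full precision, 42.0824 ÷ 28.1277 = 1.49611948364…; keep min(3, 4) = 3 s.f.
Rounded to 3 significant figures: 1.50.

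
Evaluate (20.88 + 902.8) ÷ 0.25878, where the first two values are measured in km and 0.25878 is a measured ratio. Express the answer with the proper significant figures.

20.88 km + 902.8 km = 923.68 km; the sum is limited to 1 decimal place (4 s.f.).
Carrying full precision, 923.68 ÷ 0.25878 = 3569.36393848… km; 0.25878 has 5 s.f., so the result keeps min(4, 5) = 4 s.f.
Rounded to 4 significant figures: 3569 km.

3569 km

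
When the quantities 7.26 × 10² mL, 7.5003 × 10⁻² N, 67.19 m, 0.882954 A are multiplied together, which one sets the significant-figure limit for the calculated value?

7.26 × 10² mL

7.26 × 10² mL → 3 s.f.; 7.5003 × 10⁻² N → 5 s.f.; 67.19 m → 4 s.f.; 0.882954 A → 6 s.f.
The fewest is 3 significant figures, from 7.26 × 10² mL.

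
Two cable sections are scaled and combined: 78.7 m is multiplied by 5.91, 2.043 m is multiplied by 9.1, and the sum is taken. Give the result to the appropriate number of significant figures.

4.84 × 10^2 m

78.7 × 5.91 = 465.117 → 465 m (3 s.f., last digit at the 10^0 place).
2.043 × 9.1 = 18.5913 → 19 m (2 s.f., last digit at the 10^0 place).
Sum: 483.7083 m; keep the coarser place, 10^0.
Result: 4.84 × 10^2 m.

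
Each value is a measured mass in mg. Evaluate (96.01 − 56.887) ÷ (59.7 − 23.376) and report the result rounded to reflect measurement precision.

96.01 − 56.887 = 39.123, limited to 2 d.p. → 4 s.f.; 59.7 − 23.376 = 36.324, limited to 1 d.p. → 3 s.f.
Carrying full precision, 39.123 ÷ 36.324 = 1.07705649158…; keep min(4, 3) = 3 s.f.
Rounded to 3 significant figures: 1.08.

1.08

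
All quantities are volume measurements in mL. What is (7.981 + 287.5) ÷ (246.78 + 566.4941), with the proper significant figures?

0.3633

7.981 + 287.5 = 295.481, limited to 1 d.p. → 4 s.f.; 246.78 + 566.4941 = 813.2741, limited to 2 d.p. → 5 s.f.
Carrying full precision, 295.481 ÷ 813.2741 = 0.363322771499…; keep min(4, 5) = 4 s.f.
Rounded to 4 significant figures: 0.3633.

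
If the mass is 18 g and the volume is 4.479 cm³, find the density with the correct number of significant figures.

4.0 g/cm³

density = 18 g ÷ 4.479 cm³ = 4.0187541862… g/cm³.
18 has 2 significant figures; 4.479 has 4.
Division/multiplication keeps the fewest: 2 significant figures.
Rounded: 4.0 g/cm³.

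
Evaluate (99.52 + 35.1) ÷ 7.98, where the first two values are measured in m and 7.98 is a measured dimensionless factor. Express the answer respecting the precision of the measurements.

99.52 m + 35.1 m = 134.62 m; the sum is limited to 1 decimal place (4 s.f.).
Carrying full precision, 134.62 ÷ 7.98 = 16.8696741855… m; 7.98 has 3 s.f., so the result keeps min(4, 3) = 3 s.f.
Rounded to 3 significant figures: 16.9 m.

16.9 m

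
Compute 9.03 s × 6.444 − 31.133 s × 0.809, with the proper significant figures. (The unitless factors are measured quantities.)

33.0 s

9.03 × 6.444 = 58.18932 → 58.2 s (3 s.f., last digit at the 10^-1 place).
31.133 × 0.809 = 25.186597 → 25.2 s (3 s.f., last digit at the 10^-1 place).
Difference: 33.002723 s; keep the coarser place, 10^-1.
Result: 33.0 s.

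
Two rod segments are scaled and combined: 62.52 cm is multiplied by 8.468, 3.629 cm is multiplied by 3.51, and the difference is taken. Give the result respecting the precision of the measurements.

516.7 cm

62.52 × 8.468 = 529.41936 → 529.4 cm (4 s.f., last digit at the 10^-1 place).
3.629 × 3.51 = 12.73779 → 12.7 cm (3 s.f., last digit at the 10^-1 place).
Difference: 516.68157 cm; keep the coarser place, 10^-1.
Result: 516.7 cm.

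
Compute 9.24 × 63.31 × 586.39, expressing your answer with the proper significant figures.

9.24 × 63.31 × 586.39 = 343029.002316
Multiplication/division keeps the fewest significant figures: 9.24 → 3 s.f., 63.31 → 4 s.f., 586.39 → 5 s.f.; limit is 3.
Rounded to 3 significant figures: 3.43 × 10⁵.

3.43 × 10⁵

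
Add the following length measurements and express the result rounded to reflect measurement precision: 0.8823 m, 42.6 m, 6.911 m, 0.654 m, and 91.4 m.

142.4 m

0.8823 m + 42.6 m + 6.911 m + 0.654 m + 91.4 m = 142.4473 m.
Addition/subtraction keeps the fewest decimal places: 0.8823 → 4 decimal places, 42.6 → 1 decimal place, 6.911 → 3 decimal places, 0.654 → 3 decimal places, 91.4 → 1 decimal place; limit is 1.
Rounded to 1 decimal place: 142.4 m.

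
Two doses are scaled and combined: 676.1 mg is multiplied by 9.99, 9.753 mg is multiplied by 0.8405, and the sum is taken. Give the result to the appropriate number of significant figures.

6.76 × 10³ mg

676.1 × 9.99 = 6754.239 → 6.75 × 10³ mg (3 s.f., last digit at the 10^1 place).
9.753 × 0.8405 = 8.1973965 → 8.197 mg (4 s.f., last digit at the 10^-3 place).
Sum: 6762.4363965 mg; keep the coarser place, 10^1.
Result: 6.76 × 10³ mg.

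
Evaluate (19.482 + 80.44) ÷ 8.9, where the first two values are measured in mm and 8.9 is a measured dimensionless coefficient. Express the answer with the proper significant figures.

19.482 mm + 80.44 mm = 99.922 mm; the sum is limited to 2 decimal places (4 s.f.).
Carrying full precision, 99.922 ÷ 8.9 = 11.2271910112… mm; 8.9 has 2 s.f., so the result keeps min(4, 2) = 2 s.f.
Rounded to 2 significant figures: 11 mm.

11 mm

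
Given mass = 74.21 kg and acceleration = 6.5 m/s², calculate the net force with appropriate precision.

4.8 × 10^2 N

net force = 74.21 kg × 6.5 m/s² = 482.365 N.
74.21 has 4 significant figures; 6.5 has 2.
Division/multiplication keeps the fewest: 2 significant figures.
Rounded: 4.8 × 10^2 N.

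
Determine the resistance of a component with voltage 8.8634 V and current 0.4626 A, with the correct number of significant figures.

resistance = 8.8634 V ÷ 0.4626 A = 19.1599654129… Ω.
8.8634 has 5 significant figures; 0.4626 has 4.
Division/multiplication keeps the fewest: 4 significant figures.
Rounded: 19.16 Ω.

19.16 Ω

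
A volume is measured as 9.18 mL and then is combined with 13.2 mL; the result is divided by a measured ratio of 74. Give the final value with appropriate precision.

9.18 mL + 13.2 mL = 22.38 mL; the sum is limited to 1 decimal place (3 s.f.).
Carrying full precision, 22.38 ÷ 74 = 0.302432432432… mL; 74 has 2 s.f., so the result keeps min(3, 2) = 2 s.f.
Rounded to 2 significant figures: 0.30 mL.

0.30 mL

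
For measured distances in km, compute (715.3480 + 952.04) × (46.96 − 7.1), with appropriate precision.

715.3480 + 952.04 = 1667.3880, limited to 2 d.p. → 6 s.f.; 46.96 − 7.1 = 39.86, limited to 1 d.p. → 3 s.f.
Carrying full precision, 1667.3880 × 39.86 = 66462.08568; keep min(6, 3) = 3 s.f.
Rounded to 3 significant figures: 6.65 × 10^4 km².

6.65 × 10^4 km²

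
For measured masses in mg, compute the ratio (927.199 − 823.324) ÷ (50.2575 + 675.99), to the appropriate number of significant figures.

0.14303

927.199 − 823.324 = 103.875, limited to 3 d.p. → 6 s.f.; 50.2575 + 675.99 = 726.2475, limited to 2 d.p. → 5 s.f.
Carrying full precision, 103.875 ÷ 726.2475 = 0.143029752254…; keep min(6, 5) = 5 s.f.
Rounded to 5 significant figures: 0.14303.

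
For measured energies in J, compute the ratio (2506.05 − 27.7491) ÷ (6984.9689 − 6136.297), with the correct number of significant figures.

2506.05 − 27.7491 = 2478.3009, limited to 2 d.p. → 6 s.f.; 6984.9689 − 6136.297 = 848.6719, limited to 3 d.p. → 6 s.f.
Carrying full precision, 2478.3009 ÷ 848.6719 = 2.92021086123…; keep min(6, 6) = 6 s.f.
Rounded to 6 significant figures: 2.92021.

2.92021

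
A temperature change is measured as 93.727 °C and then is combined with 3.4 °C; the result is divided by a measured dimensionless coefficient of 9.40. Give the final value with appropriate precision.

93.727 °C + 3.4 °C = 97.127 °C; the sum is limited to 1 decimal place (3 s.f.).
Carrying full precision, 97.127 ÷ 9.40 = 10.3326595745… °C; 9.40 has 3 s.f., so the result keeps min(3, 3) = 3 s.f.
Rounded to 3 significant figures: 10.3 °C.

10.3 °C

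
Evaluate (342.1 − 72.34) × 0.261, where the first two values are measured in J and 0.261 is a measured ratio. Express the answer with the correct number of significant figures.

342.1 J − 72.34 J = 269.76 J; the difference is limited to 1 decimal place (4 s.f.).
Carrying full precision, 269.76 × 0.261 = 70.40736 J; 0.261 has 3 s.f., so the result keeps min(4, 3) = 3 s.f.
Rounded to 3 significant figures: 70.4 J.

70.4 J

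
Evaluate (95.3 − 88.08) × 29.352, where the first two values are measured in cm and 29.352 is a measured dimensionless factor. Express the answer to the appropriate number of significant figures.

95.3 cm − 88.08 cm = 7.22 cm; the difference is limited to 1 decimal place (2 s.f.).
Carrying full precision, 7.22 × 29.352 = 211.92144 cm; 29.352 has 5 s.f., so the result keeps min(2, 5) = 2 s.f.
Rounded to 2 significant figures: 2.1 × 10² cm.

2.1 × 10² cm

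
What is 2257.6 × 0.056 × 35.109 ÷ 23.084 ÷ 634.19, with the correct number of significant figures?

2257.6 × 0.056 × 35.109 ÷ 23.084 ÷ 634.19 = 0.303195693073…
Multiplication/division keeps the fewest significant figures: 2257.6 → 5 s.f., 0.056 → 2 s.f., 35.109 → 5 s.f., 23.084 → 5 s.f., 634.19 → 5 s.f.; limit is 2.
Rounded to 2 significant figures: 0.30.

0.30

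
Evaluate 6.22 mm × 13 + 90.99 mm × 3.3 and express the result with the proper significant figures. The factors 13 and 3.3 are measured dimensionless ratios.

6.22 × 13 = 80.86 → 81 mm (2 s.f., last digit at the 10^0 place).
90.99 × 3.3 = 300.267 → 3.0 × 10^2 mm (2 s.f., last digit at the 10^1 place).
Sum: 381.127 mm; keep the coarser place, 10^1.
Result: 3.8 × 10^2 mm.

3.8 × 10^2 mm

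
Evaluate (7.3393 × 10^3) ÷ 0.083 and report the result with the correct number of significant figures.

8.8 × 10^4

(7.3393 × 10^3) ÷ 0.083 = 88425.3012048…
Multiplication/division keeps the fewest significant figures: 7.3393 × 10^3 → 5 s.f., 0.083 → 2 s.f.; limit is 2.
Rounded to 2 significant figures: 8.8 × 10^4.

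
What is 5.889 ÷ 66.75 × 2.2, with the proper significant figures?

5.889 ÷ 66.75 × 2.2 = 0.194094382022…
Multiplication/division keeps the fewest significant figures: 5.889 → 4 s.f., 66.75 → 4 s.f., 2.2 → 2 s.f.; limit is 2.
Rounded to 2 significant figures: 0.19.

0.19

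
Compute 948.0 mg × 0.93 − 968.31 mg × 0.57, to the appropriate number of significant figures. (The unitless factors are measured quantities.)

3.3 × 10^2 mg

948.0 × 0.93 = 881.64 → 8.8 × 10^2 mg (2 s.f., last digit at the 10^1 place).
968.31 × 0.57 = 551.9367 → 5.5 × 10^2 mg (2 s.f., last digit at the 10^1 place).
Difference: 329.7033 mg; keep the coarser place, 10^1.
Result: 3.3 × 10^2 mg.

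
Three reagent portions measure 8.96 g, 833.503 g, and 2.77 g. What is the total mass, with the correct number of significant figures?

845.23 g

8.96 g + 833.503 g + 2.77 g = 845.233 g.
Addition/subtraction keeps the fewest decimal places: 8.96 → 2 decimal places, 833.503 → 3 decimal places, 2.77 → 2 decimal places; limit is 2.
Rounded to 2 decimal places: 845.23 g.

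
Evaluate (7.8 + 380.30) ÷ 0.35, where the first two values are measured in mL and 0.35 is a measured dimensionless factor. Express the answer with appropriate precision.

7.8 mL + 380.30 mL = 388.10 mL; the sum is limited to 1 decimal place (4 s.f.).
Carrying full precision, 388.10 ÷ 0.35 = 1108.85714286… mL; 0.35 has 2 s.f., so the result keeps min(4, 2) = 2 s.f.
Rounded to 2 significant figures: 1.1 × 10^3 mL.

1.1 × 10^3 mL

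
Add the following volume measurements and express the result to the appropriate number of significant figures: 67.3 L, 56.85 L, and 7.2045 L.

1.314 × 10^2 L

67.3 L + 56.85 L + 7.2045 L = 131.3545 L.
Addition/subtraction keeps the fewest decimal places: 67.3 → 1 decimal place, 56.85 → 2 decimal places, 7.2045 → 4 decimal places; limit is 1.
Rounded to 1 decimal place: 1.314 × 10^2 L.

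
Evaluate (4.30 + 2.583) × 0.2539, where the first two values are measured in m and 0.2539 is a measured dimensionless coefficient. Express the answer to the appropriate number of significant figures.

4.30 m + 2.583 m = 6.883 m; the sum is limited to 2 decimal places (3 s.f.).
Carrying full precision, 6.883 × 0.2539 = 1.7475937 m; 0.2539 has 4 s.f., so the result keeps min(3, 4) = 3 s.f.
Rounded to 3 significant figures: 1.75 m.

1.75 m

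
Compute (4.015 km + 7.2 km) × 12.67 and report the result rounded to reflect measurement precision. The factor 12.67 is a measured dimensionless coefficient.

4.015 km + 7.2 km = 11.215 km; the sum is limited to 1 decimal place (3 s.f.).
Carrying full precision, 11.215 × 12.67 = 142.09405 km; 12.67 has 4 s.f., so the result keeps min(3, 4) = 3 s.f.
Rounded to 3 significant figures: 142 km.

142 km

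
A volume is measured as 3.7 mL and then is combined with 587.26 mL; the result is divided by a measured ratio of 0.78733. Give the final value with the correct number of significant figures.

3.7 mL + 587.26 mL = 590.96 mL; the sum is limited to 1 decimal place (4 s.f.).
Carrying full precision, 590.96 ÷ 0.78733 = 750.587428397… mL; 0.78733 has 5 s.f., so the result keeps min(4, 5) = 4 s.f.
Rounded to 4 significant figures: 7.506 × 10^2 mL.

7.506 × 10^2 mL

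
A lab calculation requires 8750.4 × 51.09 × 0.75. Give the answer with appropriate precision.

8750.4 × 51.09 × 0.75 = 335293.452
Multiplication/division keeps the fewest significant figures: 8750.4 → 5 s.f., 51.09 → 4 s.f., 0.75 → 2 s.f.; limit is 2.
Rounded to 2 significant figures: 3.4 × 10⁵.

3.4 × 10⁵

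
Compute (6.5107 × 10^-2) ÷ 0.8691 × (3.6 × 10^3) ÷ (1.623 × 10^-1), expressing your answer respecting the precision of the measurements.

(6.5107 × 10^-2) ÷ 0.8691 × (3.6 × 10^3) ÷ (1.623 × 10^-1) = 1661.65904304…
Multiplication/division keeps the fewest significant figures: 6.5107 × 10^-2 → 5 s.f., 0.8691 → 4 s.f., 3.6 × 10^3 → 2 s.f., 1.623 × 10^-1 → 4 s.f.; limit is 2.
Rounded to 2 significant figures: 1.7 × 10^3.

1.7 × 10^3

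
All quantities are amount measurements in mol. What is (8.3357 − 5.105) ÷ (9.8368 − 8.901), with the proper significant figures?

3.45

8.3357 − 5.105 = 3.2307, limited to 3 d.p. → 4 s.f.; 9.8368 − 8.901 = 0.9358, limited to 3 d.p. → 3 s.f.
Carrying full precision, 3.2307 ÷ 0.9358 = 3.45234024364…; keep min(4, 3) = 3 s.f.
Rounded to 3 significant figures: 3.45.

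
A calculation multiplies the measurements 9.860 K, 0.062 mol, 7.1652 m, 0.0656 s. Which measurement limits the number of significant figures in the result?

9.860 K → 4 s.f.; 0.062 mol → 2 s.f.; 7.1652 m → 5 s.f.; 0.0656 s → 3 s.f.
The fewest is 2 significant figures, from 0.062 mol.

0.062 mol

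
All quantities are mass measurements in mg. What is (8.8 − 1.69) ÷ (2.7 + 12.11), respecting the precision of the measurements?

8.8 − 1.69 = 7.11, limited to 1 d.p. → 2 s.f.; 2.7 + 12.11 = 14.81, limited to 1 d.p. → 3 s.f.
Carrying full precision, 7.11 ÷ 14.81 = 0.480081026334…; keep min(2, 3) = 2 s.f.
Rounded to 2 significant figures: 0.48.

0.48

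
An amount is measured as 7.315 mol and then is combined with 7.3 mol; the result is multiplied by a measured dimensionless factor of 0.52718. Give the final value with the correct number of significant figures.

7.70 mol

7.315 mol + 7.3 mol = 14.615 mol; the sum is limited to 1 decimal place (3 s.f.).
Carrying full precision, 14.615 × 0.52718 = 7.7047357 mol; 0.52718 has 5 s.f., so the result keeps min(3, 5) = 3 s.f.
Rounded to 3 significant figures: 7.70 mol.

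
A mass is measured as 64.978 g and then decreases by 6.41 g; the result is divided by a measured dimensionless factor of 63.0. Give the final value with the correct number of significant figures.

0.930 g

64.978 g − 6.41 g = 58.568 g; the difference is limited to 2 decimal places (4 s.f.).
Carrying full precision, 58.568 ÷ 63.0 = 0.929650793651… g; 63.0 has 3 s.f., so the result keeps min(4, 3) = 3 s.f.
Rounded to 3 significant figures: 0.930 g.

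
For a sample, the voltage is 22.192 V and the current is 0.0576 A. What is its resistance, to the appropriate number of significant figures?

385 Ω

resistance = 22.192 V ÷ 0.0576 A = 385.277777778… Ω.
22.192 has 5 significant figures; 0.0576 has 3.
Division/multiplication keeps the fewest: 3 significant figures.
Rounded: 385 Ω.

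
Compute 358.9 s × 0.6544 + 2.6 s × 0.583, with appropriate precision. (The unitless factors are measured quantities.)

236.4 s

358.9 × 0.6544 = 234.86416 → 234.9 s (4 s.f., last digit at the 10^-1 place).
2.6 × 0.583 = 1.5158 → 1.5 s (2 s.f., last digit at the 10^-1 place).
Sum: 236.37996 s; keep the coarser place, 10^-1.
Result: 236.4 s.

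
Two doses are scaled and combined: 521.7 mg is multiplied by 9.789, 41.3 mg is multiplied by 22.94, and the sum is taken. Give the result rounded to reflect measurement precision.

521.7 × 9.789 = 5106.9213 → 5107 mg (4 s.f., last digit at the 10^0 place).
41.3 × 22.94 = 947.422 → 947 mg (3 s.f., last digit at the 10^0 place).
Sum: 6054.3433 mg; keep the coarser place, 10^0.
Result: 6054 mg.

6054 mg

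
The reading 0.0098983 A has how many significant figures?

0.0098983: leading zeros are not significant.

5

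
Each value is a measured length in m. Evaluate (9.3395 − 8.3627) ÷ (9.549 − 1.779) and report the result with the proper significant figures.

9.3395 − 8.3627 = 0.9768, limited to 4 d.p. → 4 s.f.; 9.549 − 1.779 = 7.770, limited to 3 d.p. → 4 s.f.
Carrying full precision, 0.9768 ÷ 7.770 = 0.125714285714…; keep min(4, 4) = 4 s.f.
Rounded to 4 significant figures: 0.1257.

0.1257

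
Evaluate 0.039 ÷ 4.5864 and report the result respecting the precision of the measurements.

8.5 × 10⁻³

0.039 ÷ 4.5864 = 0.00850340136054…
Multiplication/division keeps the fewest significant figures: 0.039 → 2 s.f., 4.5864 → 5 s.f.; limit is 2.
Rounded to 2 significant figures: 8.5 × 10⁻³.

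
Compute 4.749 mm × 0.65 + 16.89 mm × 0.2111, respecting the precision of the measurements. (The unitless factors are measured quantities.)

4.749 × 0.65 = 3.08685 → 3.1 mm (2 s.f., last digit at the 10^-1 place).
16.89 × 0.2111 = 3.565479 → 3.565 mm (4 s.f., last digit at the 10^-3 place).
Sum: 6.652329 mm; keep the coarser place, 10^-1.
Result: 6.7 mm.

6.7 mm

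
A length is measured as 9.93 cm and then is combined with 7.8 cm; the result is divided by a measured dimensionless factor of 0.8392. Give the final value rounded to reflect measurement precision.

9.93 cm + 7.8 cm = 17.73 cm; the sum is limited to 1 decimal place (3 s.f.).
Carrying full precision, 17.73 ÷ 0.8392 = 21.127264061… cm; 0.8392 has 4 s.f., so the result keeps min(3, 4) = 3 s.f.
Rounded to 3 significant figures: 21.1 cm.

21.1 cm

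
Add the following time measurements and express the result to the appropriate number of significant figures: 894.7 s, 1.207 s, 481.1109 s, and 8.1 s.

1385.1 s

894.7 s + 1.207 s + 481.1109 s + 8.1 s = 1385.1179 s.
Addition/subtraction keeps the fewest decimal places: 894.7 → 1 decimal place, 1.207 → 3 decimal places, 481.1109 → 4 decimal places, 8.1 → 1 decimal place; limit is 1.
Rounded to 1 decimal place: 1385.1 s.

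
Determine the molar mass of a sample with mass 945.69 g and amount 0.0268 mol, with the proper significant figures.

molar mass = 945.69 g ÷ 0.0268 mol = 35286.9402985… g/mol.
945.69 has 5 significant figures; 0.0268 has 3.
Division/multiplication keeps the fewest: 3 significant figures.
Rounded: 3.53 × 10⁴ g/mol.

3.53 × 10⁴ g/mol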